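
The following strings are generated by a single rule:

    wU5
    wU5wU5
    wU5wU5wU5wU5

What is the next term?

Every step duplicates the string.
Doubling wU5wU5wU5wU5:

wU5wU5wU5wU5wU5wU5wU5wU5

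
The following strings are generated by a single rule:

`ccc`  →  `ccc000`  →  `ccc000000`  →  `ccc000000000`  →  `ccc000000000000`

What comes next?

ccc000000000000000

The strings grow by a fixed suffix 000 each time.
One more step from ccc000000000000 gives the answer.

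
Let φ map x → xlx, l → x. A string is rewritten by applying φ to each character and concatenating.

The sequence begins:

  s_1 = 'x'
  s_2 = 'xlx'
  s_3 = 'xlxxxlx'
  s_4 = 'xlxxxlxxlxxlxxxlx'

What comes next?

xlxxxlxxlxxlxxxlxxlxxxlxxlxxxlxxlxxlxxxlx

Applying the rule to each of the 17 symbols of xlxxxlxxlxxlxxxlx gives the pieces xlx x xlx xlx xlx x xlx xlx x xlx xlx x xlx xlx xlx x xlx, which concatenate to the answer.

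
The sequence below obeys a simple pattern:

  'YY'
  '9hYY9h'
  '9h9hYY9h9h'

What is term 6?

9h9h9h9h9hYY9h9h9h9h9h

Each term wraps the previous one in 9h on the left and 9h on the right.
From 9h9hYY9h9h, 3 further steps: 9h9hYY9h9h → 9h9h9hYY9h9h9h → 9h9h9h9hYY9h9h9h9h → (answer).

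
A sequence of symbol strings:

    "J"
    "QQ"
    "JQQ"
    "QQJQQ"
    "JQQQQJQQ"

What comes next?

QQJQQJQQQQJQQ

This is a Fibonacci-style word recurrence s(k) = s(k−2)·s(k−1): e.g. J·QQ = JQQ.
Continuing: QQJQQ · JQQQQJQQ gives term 6.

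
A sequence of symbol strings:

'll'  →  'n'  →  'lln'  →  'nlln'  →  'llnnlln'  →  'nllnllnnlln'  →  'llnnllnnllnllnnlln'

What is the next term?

This is a Fibonacci-style word recurrence s(k) = s(k−2)·s(k−1): e.g. ll·n = lln.
Continuing: nllnllnnlln · llnnllnnllnllnnlln gives term 8.

nllnllnnllnllnnllnnllnllnnlln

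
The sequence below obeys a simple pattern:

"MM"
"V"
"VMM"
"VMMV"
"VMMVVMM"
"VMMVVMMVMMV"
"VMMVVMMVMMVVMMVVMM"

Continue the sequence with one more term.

Each term (from the third on) is the previous term followed by the one before it: term 3 = V·MM = VMM.
Continuing: VMMVVMMVMMVVMMVVMM · VMMVVMMVMMV gives term 8.

VMMVVMMVMMVVMMVVMMVMMVVMMVMMV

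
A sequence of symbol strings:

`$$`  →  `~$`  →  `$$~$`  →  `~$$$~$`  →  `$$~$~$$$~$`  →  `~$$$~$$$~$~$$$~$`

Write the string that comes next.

From term 3 onward, concatenate the second-to-last term with the last: $$·~$ = $$~$, ~$·$$~$ = ~$$$~$, …
So term 7 is $$~$~$$$~$·~$$$~$$$~$~$$$~$.

$$~$~$$$~$~$$$~$$$~$~$$$~$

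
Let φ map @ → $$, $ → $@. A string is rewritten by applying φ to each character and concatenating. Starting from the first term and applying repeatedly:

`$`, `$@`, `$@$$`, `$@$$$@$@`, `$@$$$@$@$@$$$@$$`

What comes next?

Replace each of the 16 characters of $@$$$@$@$@$$$@$$ in place — $@ $$ $@ $@ $@ $$ $@ $$ $@ $$ $@ $@ $@ $$ $@ $@ — and concatenate.

$@$$$@$@$@$$$@$$$@$$$@$@$@$$$@$@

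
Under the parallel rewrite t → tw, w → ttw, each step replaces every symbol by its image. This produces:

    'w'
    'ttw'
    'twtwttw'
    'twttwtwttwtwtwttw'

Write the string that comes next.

Applying the rule to each of the 17 symbols of twttwtwttwtwtwttw gives the pieces tw ttw tw tw ttw tw ttw tw tw ttw tw ttw tw ttw tw tw ttw, which concatenate to the answer.

twttwtwtwttwtwttwtwtwttwtwttwtwttwtwtwttw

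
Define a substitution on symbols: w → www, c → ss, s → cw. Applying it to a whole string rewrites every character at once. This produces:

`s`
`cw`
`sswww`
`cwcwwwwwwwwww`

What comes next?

sswwwsswwwwwwwwwwwwwwwwwwwwwwwwwwwwww

Applying the rule to each of the 13 symbols of cwcwwwwwwwwww gives the pieces ss www ss www www www www www www www www www www, which concatenate to the answer.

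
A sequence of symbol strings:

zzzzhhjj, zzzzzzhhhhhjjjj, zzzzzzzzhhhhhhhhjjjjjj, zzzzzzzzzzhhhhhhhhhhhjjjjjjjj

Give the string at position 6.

zzzzzzzzzzzzzzhhhhhhhhhhhhhhhhhjjjjjjjjjjjj

The n-th term is 2n+2 z's then 3n-1 h's then 2n j's (n = 1, 2, …).
At n = 6 the blocks have lengths 14, 17, 12.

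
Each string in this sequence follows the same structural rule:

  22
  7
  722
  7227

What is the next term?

Each term (from the third on) is the previous term followed by the one before it: term 3 = 7·22 = 722.
So term 5 is 7227·722.

7227722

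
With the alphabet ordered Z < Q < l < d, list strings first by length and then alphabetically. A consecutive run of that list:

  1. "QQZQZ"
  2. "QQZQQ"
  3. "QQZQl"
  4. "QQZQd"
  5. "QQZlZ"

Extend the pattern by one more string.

The successor of QQZlZ increments the rightmost position that isn't already d and resets every position after it to Z.

QQZlQ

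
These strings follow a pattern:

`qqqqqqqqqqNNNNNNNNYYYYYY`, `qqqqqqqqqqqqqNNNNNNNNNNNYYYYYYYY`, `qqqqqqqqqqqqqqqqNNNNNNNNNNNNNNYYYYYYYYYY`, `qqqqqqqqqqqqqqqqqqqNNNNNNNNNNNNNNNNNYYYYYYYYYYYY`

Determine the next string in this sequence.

qqqqqqqqqqqqqqqqqqqqqqNNNNNNNNNNNNNNNNNNNNYYYYYYYYYYYYYY

The n-th term is 3n+1 q's then 3n-1 N's then 2n Y's, where the shown terms are n = 3, 4, 5, 6.
Setting n = 7 gives 22, 20, 14 characters in each block.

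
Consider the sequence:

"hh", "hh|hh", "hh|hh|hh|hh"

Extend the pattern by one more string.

Each string is two copies of the previous one joined by '|'.
Doubling hh|hh|hh|hh with '|' between the halves:

hh|hh|hh|hh|hh|hh|hh|hh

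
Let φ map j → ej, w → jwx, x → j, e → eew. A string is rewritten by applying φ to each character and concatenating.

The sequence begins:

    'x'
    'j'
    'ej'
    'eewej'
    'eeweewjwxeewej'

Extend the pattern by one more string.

Replace each of the 14 characters of eeweewjwxeewej in place — eew eew jwx eew eew jwx ej jwx j eew eew jwx eew ej — and concatenate.

eeweewjwxeeweewjwxejjwxjeeweewjwxeewej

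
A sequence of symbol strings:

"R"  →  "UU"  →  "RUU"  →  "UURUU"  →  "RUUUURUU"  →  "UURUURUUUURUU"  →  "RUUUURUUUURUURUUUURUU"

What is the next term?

UURUURUUUURUURUUUURUUUURUURUUUURUU

From term 3 onward, concatenate the second-to-last term with the last: R·UU = RUU, UU·RUU = UURUU, …
Continuing: UURUURUUUURUU · RUUUURUUUURUURUUUURUU gives term 8.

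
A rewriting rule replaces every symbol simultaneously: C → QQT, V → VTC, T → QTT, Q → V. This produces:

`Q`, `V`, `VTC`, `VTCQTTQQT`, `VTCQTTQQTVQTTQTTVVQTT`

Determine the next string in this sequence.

VTCQTTQQTVQTTQTTVVQTTVTCVQTTQTTVQTTQTTVTCVTCVQTTQTT

Applying the rule to each of the 21 symbols of VTCQTTQQTVQTTQTTVVQTT gives the pieces VTC QTT QQT V QTT QTT V V QTT VTC V QTT QTT V QTT QTT VTC VTC V QTT QTT, which concatenate to the answer.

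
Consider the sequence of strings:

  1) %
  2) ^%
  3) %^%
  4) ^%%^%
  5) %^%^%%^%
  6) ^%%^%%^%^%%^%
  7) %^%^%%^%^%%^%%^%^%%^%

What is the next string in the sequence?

This is a Fibonacci-style word recurrence s(k) = s(k−2)·s(k−1): e.g. %·^% = %^%.
The next term joins ^%%^%%^%^%%^% and %^%^%%^%^%%^%%^%^%%^%.

^%%^%%^%^%%^%%^%^%%^%^%%^%%^%^%%^%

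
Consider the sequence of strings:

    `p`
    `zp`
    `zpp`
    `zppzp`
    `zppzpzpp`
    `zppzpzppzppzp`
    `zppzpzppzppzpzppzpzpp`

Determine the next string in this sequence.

From term 3 onward, concatenate the last term with the second-to-last: zp·p = zpp, zpp·zp = zppzp, …
The next term joins zppzpzppzppzpzppzpzpp and zppzpzppzppzp.

zppzpzppzppzpzppzpzppzppzpzppzppzp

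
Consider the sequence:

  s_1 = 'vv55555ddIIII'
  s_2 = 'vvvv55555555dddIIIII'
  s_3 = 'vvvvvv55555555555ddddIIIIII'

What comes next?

Each string has the form v^{2n} 5^{3n+2} d^{n+1} I^{n+3} (n = 1, 2, …).
Setting n = 4 gives 8, 14, 5, 7 characters in each block.

vvvvvvvv55555555555555dddddIIIIIII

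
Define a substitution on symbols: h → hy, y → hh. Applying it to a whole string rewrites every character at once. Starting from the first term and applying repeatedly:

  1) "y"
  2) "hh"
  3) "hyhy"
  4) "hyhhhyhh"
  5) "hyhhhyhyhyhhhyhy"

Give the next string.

Applying the rule to each of the 16 symbols of hyhhhyhyhyhhhyhy gives the pieces hy hh hy hy hy hh hy hh hy hh hy hy hy hh hy hh, which concatenate to the answer.

hyhhhyhyhyhhhyhhhyhhhyhyhyhhhyhh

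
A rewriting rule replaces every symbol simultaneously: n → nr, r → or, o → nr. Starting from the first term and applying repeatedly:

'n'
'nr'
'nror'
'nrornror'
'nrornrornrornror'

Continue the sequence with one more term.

nrornrornrornrornrornrornrornror

Applying the rule to each of the 16 symbols of nrornrornrornror gives the pieces nr or nr or nr or nr or nr or nr or nr or nr or, which concatenate to the answer.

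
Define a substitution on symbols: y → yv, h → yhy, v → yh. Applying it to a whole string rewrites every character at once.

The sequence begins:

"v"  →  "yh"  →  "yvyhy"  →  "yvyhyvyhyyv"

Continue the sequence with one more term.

Apply φ to yvyhyvyhyyv symbol by symbol: y→yv, v→yh, y→yv, h→yhy, y→yv, v→yh, y→yv, h→yhy, y→yv, y→yv, v→yh; joined: yv yh yv yhy yv yh yv yhy yv yv yh.

yvyhyvyhyyvyhyvyhyyvyvyh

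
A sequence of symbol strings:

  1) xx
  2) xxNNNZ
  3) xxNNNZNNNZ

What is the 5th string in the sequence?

xxNNNZNNNZNNNZNNNZ

Each term is the previous one with NNNZ appended.
From xxNNNZNNNZ, 2 further steps: xxNNNZNNNZ → xxNNNZNNNZNNNZ → (answer).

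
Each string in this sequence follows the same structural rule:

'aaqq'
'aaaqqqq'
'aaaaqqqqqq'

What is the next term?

aaaaaqqqqqqqq

Reading off run lengths: a runs 2, 3, 4; q runs 2, 4, 6 — each is linear in n (n = 1, 2, …).
For the next term, n = 4, so the run lengths are 5, 8.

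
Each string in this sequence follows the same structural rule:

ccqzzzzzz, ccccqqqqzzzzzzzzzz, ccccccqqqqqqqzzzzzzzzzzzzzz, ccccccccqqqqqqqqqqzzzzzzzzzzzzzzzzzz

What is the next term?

ccccccccccqqqqqqqqqqqqqzzzzzzzzzzzzzzzzzzzzzz

The n-th term is 2n c's then 3n-2 q's then 4n+2 z's (n = 1, 2, …).
Setting n = 5 gives 10, 13, 22 characters in each block.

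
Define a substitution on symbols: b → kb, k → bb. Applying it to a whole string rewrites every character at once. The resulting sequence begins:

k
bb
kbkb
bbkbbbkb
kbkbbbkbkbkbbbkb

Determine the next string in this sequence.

bbkbbbkbkbkbbbkbbbkbbbkbkbkbbbkb

Applying the rule to each of the 16 symbols of kbkbbbkbkbkbbbkb gives the pieces bb kb bb kb kb kb bb kb bb kb bb kb kb kb bb kb, which concatenate to the answer.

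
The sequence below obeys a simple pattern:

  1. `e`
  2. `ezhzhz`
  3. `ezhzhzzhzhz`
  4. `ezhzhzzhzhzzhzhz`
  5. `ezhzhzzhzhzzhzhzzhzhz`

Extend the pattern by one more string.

ezhzhzzhzhzzhzhzzhzhzzhzhz

Every step adds zhzhz to the end: s(k+1) = s(k)·zhzhz.
One more step from ezhzhzzhzhzzhzhzzhzhz gives the answer.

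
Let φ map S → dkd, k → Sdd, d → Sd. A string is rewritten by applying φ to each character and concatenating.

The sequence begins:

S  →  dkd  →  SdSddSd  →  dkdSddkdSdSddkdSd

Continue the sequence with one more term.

Rewriting the 17 symbols of dkdSddkdSdSddkdSd one by one yields Sd Sdd Sd dkd Sd Sd Sdd Sd dkd Sd dkd Sd Sd Sdd Sd dkd Sd; concatenated:

SdSddSddkdSdSdSddSddkdSddkdSdSdSddSddkdSd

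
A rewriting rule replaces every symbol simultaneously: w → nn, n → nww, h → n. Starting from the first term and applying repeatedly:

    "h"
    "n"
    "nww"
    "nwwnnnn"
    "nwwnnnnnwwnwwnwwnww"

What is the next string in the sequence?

Replace each of the 19 characters of nwwnnnnnwwnwwnwwnww in place — nww nn nn nww nww nww nww nww nn nn nww nn nn nww nn nn nww nn nn — and concatenate.

nwwnnnnnwwnwwnwwnwwnwwnnnnnwwnnnnnwwnnnnnwwnnnn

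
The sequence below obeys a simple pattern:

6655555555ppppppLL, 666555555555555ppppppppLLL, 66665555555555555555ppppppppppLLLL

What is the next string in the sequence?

6666655555555555555555555ppppppppppppLLLLL

Each string has the form 6^{n} 5^{4n} p^{2n+2} L^{n}, where the shown terms are n = 2, 3, 4.
For the next term, n = 5, so the run lengths are 5, 20, 12, 5.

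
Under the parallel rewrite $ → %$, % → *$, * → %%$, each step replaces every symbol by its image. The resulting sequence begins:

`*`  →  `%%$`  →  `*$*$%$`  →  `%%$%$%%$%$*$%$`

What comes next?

Rewriting the 14 symbols of %%$%$%%$%$*$%$ one by one yields *$ *$ %$ *$ %$ *$ *$ %$ *$ %$ %%$ %$ *$ %$; concatenated:

*$*$%$*$%$*$*$%$*$%$%%$%$*$%$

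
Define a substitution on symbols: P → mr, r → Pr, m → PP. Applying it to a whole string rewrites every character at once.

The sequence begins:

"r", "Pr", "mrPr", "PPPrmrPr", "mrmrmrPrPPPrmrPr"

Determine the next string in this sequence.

PPPrPPPrPPPrmrPrmrmrmrPrPPPrmrPr

Replace each of the 16 characters of mrmrmrPrPPPrmrPr in place — PP Pr PP Pr PP Pr mr Pr mr mr mr Pr PP Pr mr Pr — and concatenate.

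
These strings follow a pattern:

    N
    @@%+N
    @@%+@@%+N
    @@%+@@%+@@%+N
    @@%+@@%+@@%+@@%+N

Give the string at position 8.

The strings grow by a fixed prefix @@%+ each time.
From @@%+@@%+@@%+@@%+N, 3 further steps: @@%+@@%+@@%+@@%+N → @@%+@@%+@@%+@@%+@@%+N → @@%+@@%+@@%+@@%+@@%+@@%+N → (answer).

@@%+@@%+@@%+@@%+@@%+@@%+@@%+N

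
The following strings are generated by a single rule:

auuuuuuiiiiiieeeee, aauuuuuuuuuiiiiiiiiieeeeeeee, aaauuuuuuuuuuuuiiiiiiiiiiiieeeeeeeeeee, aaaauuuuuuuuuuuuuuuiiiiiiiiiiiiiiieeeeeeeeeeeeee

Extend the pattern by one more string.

aaaaauuuuuuuuuuuuuuuuuuiiiiiiiiiiiiiiiiiieeeeeeeeeeeeeeeee

Each string has the form a^{n-1} u^{3n} i^{3n} e^{3n-1}, where the shown terms are n = 2, 3, 4, 5.
Setting n = 6 gives 5, 18, 18, 17 characters in each block.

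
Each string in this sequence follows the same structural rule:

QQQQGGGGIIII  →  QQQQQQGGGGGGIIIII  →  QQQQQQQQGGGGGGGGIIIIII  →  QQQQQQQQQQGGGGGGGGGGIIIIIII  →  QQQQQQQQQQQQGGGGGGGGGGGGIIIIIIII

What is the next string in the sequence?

Reading off run lengths: Q runs 4, 6, 8, 10, 12; G runs 4, 6, 8, 10, 12; I runs 4, 5, 6, 7, 8 — each is linear in n, where the shown terms are n = 2, 3, 4, 5, 6.
For the next term, n = 7, so the run lengths are 14, 14, 9.

QQQQQQQQQQQQQQGGGGGGGGGGGGGGIIIIIIIII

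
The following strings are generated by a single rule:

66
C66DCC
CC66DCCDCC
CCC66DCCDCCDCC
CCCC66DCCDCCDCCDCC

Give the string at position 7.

Every step adds C to the front and DCC to the end of the previous string.
From CCCC66DCCDCCDCCDCC, 2 further steps: CCCC66DCCDCCDCCDCC → CCCCC66DCCDCCDCCDCCDCC → (answer).

CCCCCC66DCCDCCDCCDCCDCCDCC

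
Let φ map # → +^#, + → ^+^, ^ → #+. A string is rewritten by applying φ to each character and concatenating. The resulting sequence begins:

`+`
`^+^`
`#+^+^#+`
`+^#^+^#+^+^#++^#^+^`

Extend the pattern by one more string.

^+^#++^##+^+^#++^#^+^#+^+^#++^#^+^^+^#++^##+^+^#+

Replace each of the 19 characters of +^#^+^#+^+^#++^#^+^ in place — ^+^ #+ +^# #+ ^+^ #+ +^# ^+^ #+ ^+^ #+ +^# ^+^ ^+^ #+ +^# #+ ^+^ #+ — and concatenate.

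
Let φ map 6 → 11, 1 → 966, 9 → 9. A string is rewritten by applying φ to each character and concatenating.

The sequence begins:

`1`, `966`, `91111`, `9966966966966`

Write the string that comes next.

Rewriting the 13 symbols of 9966966966966 one by one yields 9 9 11 11 9 11 11 9 11 11 9 11 11; concatenated:

991111911119111191111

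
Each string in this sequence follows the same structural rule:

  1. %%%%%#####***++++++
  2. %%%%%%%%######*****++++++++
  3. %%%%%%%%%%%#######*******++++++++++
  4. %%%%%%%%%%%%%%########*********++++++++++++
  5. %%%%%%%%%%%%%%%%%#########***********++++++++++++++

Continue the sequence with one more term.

Reading off run lengths: % runs 5, 8, 11, 14, 17; # runs 5, 6, 7, 8, 9; * runs 3, 5, 7, 9, 11; + runs 6, 8, 10, 12, 14 — each is linear in n, where the shown terms are n = 2, 3, 4, 5, 6.
At n = 7 the blocks have lengths 20, 10, 13, 16.

%%%%%%%%%%%%%%%%%%%%##########*************++++++++++++++++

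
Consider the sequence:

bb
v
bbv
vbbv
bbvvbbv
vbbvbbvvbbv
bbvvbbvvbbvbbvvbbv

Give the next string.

vbbvbbvvbbvbbvvbbvvbbvbbvvbbv

This is a Fibonacci-style word recurrence s(k) = s(k−2)·s(k−1): e.g. bb·v = bbv.
Continuing: vbbvbbvvbbv · bbvvbbvvbbvbbvvbbv gives term 8.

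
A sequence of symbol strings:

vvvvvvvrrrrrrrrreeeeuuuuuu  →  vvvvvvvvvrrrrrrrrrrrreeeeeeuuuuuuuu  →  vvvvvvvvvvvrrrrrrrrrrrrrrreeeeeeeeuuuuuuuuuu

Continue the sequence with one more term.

vvvvvvvvvvvvvrrrrrrrrrrrrrrrrrreeeeeeeeeeuuuuuuuuuuuu

The n-th term is 2n+1 v's then 3n r's then 2n-2 e's then 2n u's, where the shown terms are n = 3, 4, 5.
For the next term, n = 6, so the run lengths are 13, 18, 10, 12.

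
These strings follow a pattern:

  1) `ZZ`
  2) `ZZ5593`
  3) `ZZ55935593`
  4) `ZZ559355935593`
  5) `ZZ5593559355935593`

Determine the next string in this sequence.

ZZ55935593559355935593

Each term is the previous one with 5593 appended.
One more step from ZZ5593559355935593 gives the answer.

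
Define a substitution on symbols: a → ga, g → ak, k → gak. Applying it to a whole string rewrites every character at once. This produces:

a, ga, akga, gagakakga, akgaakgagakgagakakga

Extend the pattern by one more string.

Applying the rule to each of the 20 symbols of akgaakgagakgagakakga gives the pieces ga gak ak ga ga gak ak ga ak ga gak ak ga ak ga gak ga gak ak ga, which concatenate to the answer.

gagakakgagagakakgaakgagakakgaakgagakgagakakga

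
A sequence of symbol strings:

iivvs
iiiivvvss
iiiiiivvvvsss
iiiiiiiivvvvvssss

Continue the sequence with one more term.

The n-th term is 2n i's then n+1 v's then n s's (n = 1, 2, …).
For the next term, n = 5, so the run lengths are 10, 6, 5.

iiiiiiiiiivvvvvvsssss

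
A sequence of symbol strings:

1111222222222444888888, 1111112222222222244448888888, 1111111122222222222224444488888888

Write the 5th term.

1111111111112222222222222222244444448888888888

Each string has the form 1^{2n-2} 2^{2n+3} 4^{n} 8^{n+3}, where the shown terms are n = 3, 4, 5.
Setting n = 7 gives 12, 17, 7, 10 characters in each block.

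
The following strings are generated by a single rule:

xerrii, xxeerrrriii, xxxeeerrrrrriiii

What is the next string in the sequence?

Reading off run lengths: x runs 1, 2, 3; e runs 1, 2, 3; r runs 2, 4, 6; i runs 2, 3, 4 — each is linear in n (n = 1, 2, …).
At n = 4 the blocks have lengths 4, 4, 8, 5.

xxxxeeeerrrrrrrriiiii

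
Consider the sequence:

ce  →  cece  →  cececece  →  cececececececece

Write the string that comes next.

s(k+1) = s(k)·s(k) — each term doubles the last.
Doubling cececececececece:

cececececececececececececececece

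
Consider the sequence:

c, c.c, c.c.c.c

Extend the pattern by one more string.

Each string is two copies of the previous one joined by '.'.
So the next term is two copies of c.c.c.c with '.' between the halves.

c.c.c.c.c.c.c.c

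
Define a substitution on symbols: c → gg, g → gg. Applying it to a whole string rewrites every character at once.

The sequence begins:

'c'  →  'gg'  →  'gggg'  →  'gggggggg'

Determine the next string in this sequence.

Expanding gggggggg: g→gg, g→gg, g→gg, g→gg, g→gg, g→gg, g→gg, g→gg. Concatenated: gg gg gg gg gg gg gg gg.

gggggggggggggggg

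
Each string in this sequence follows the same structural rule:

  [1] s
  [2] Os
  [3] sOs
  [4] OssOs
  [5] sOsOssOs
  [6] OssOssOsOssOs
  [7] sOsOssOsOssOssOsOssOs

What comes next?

From term 3 onward, concatenate the second-to-last term with the last: s·Os = sOs, Os·sOs = OssOs, …
Continuing: OssOssOsOssOs · sOsOssOsOssOssOsOssOs gives term 8.

OssOssOsOssOssOsOssOsOssOssOsOssOs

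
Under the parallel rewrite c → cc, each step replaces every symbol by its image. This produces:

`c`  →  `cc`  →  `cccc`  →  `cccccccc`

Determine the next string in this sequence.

cccccccccccccccc

Apply φ to cccccccc symbol by symbol: c→cc, c→cc, c→cc, c→cc, c→cc, c→cc, c→cc, c→cc; joined: cc cc cc cc cc cc cc cc.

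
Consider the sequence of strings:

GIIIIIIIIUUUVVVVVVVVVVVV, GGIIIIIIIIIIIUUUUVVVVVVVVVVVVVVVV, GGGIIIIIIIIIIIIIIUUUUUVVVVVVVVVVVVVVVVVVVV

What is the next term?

GGGGIIIIIIIIIIIIIIIIIUUUUUUVVVVVVVVVVVVVVVVVVVVVVVV

Reading off run lengths: G runs 1, 2, 3; I runs 8, 11, 14; U runs 3, 4, 5; V runs 12, 16, 20 — each is linear in n, where the shown terms are n = 3, 4, 5.
Setting n = 6 gives 4, 17, 6, 24 characters in each block.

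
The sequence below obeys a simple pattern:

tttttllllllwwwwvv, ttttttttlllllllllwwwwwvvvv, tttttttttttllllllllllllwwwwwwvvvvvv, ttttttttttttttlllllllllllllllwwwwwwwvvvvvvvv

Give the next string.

Reading off run lengths: t runs 5, 8, 11, 14; l runs 6, 9, 12, 15; w runs 4, 5, 6, 7; v runs 2, 4, 6, 8 — each is linear in n, where the shown terms are n = 2, 3, 4, 5.
Setting n = 6 gives 17, 18, 8, 10 characters in each block.

tttttttttttttttttllllllllllllllllllwwwwwwwwvvvvvvvvvv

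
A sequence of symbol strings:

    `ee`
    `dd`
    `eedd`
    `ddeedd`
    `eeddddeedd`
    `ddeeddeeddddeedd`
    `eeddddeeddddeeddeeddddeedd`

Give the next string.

ddeeddeeddddeeddeeddddeeddddeeddeeddddeedd

Each term (from the third on) is the two preceding terms concatenated in order: term 3 = ee·dd = eedd.
So term 8 is ddeeddeeddddeedd·eeddddeeddddeeddeeddddeedd.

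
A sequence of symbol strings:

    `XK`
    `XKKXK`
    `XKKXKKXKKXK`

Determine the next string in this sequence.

s(k+1) = s(k)·K·s(k) — each term doubles the last with 'K' between the halves.
So the next term is two copies of XKKXKKXKKXK with 'K' between the halves.

XKKXKKXKKXKKXKKXKKXKKXK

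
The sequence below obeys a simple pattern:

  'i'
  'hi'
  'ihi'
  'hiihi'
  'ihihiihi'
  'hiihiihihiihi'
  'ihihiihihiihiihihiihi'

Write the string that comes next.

hiihiihihiihiihihiihihiihiihihiihi

From term 3 onward, concatenate the second-to-last term with the last: i·hi = ihi, hi·ihi = hiihi, …
Continuing: hiihiihihiihi · ihihiihihiihiihihiihi gives term 8.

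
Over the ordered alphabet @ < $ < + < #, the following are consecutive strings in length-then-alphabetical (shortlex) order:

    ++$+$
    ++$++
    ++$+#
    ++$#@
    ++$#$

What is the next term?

Find the rightmost character of ++$#$ below #, bump it to the next letter, and reset everything to its right to @.

++$#+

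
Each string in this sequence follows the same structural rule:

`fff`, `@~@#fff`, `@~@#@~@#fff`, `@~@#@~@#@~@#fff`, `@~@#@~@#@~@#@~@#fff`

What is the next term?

Each term is the previous one with @~@# prepended.
So the next term is @~@#·@~@#@~@#@~@#@~@#fff.

@~@#@~@#@~@#@~@#@~@#fff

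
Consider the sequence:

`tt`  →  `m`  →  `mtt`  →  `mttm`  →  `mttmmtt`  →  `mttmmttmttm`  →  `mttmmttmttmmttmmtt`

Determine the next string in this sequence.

mttmmttmttmmttmmttmttmmttmttm

This is a Fibonacci-style word recurrence s(k) = s(k−1)·s(k−2): e.g. m·tt = mtt.
Continuing: mttmmttmttmmttmmtt · mttmmttmttm gives term 8.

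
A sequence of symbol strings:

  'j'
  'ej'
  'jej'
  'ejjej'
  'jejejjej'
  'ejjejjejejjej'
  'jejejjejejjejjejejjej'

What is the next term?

Each term (from the third on) is the two preceding terms concatenated in order: term 3 = j·ej = jej.
So term 8 is ejjejjejejjej·jejejjejejjejjejejjej.

ejjejjejejjejjejejjejejjejjejejjej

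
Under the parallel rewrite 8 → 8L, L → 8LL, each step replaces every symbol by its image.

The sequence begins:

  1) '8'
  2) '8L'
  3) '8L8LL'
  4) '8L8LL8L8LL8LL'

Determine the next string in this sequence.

φ(8L8LL8L8LL8LL) expands symbol-by-symbol to 8L 8LL 8L 8LL 8LL 8L 8LL 8L 8LL 8LL 8L 8LL 8LL; joining the 13 pieces gives the next term.

8L8LL8L8LL8LL8L8LL8L8LL8LL8L8LL8LL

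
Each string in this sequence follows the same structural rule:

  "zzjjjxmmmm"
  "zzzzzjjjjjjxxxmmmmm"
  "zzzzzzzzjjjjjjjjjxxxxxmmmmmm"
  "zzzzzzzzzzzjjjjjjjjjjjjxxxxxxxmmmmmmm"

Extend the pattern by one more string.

The n-th term is 3n-1 z's then 3n j's then 2n-1 x's then n+3 m's (n = 1, 2, …).
Setting n = 5 gives 14, 15, 9, 8 characters in each block.

zzzzzzzzzzzzzzjjjjjjjjjjjjjjjxxxxxxxxxmmmmmmmm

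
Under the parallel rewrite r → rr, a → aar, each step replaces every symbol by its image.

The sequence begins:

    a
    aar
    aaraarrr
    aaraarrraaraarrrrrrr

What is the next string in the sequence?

aaraarrraaraarrrrrrraaraarrraaraarrrrrrrrrrrrrrr

φ(aaraarrraaraarrrrrrr) expands symbol-by-symbol to aar aar rr aar aar rr rr rr aar aar rr aar aar rr rr rr rr rr rr rr; joining the 20 pieces gives the next term.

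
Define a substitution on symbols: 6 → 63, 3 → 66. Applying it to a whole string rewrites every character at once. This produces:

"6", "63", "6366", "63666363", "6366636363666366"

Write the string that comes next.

Replace each of the 16 characters of 6366636363666366 in place — 63 66 63 63 63 66 63 66 63 66 63 63 63 66 63 63 — and concatenate.

63666363636663666366636363666363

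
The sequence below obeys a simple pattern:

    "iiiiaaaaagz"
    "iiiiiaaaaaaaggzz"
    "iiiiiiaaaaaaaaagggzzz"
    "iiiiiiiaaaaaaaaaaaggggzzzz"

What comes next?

iiiiiiiiaaaaaaaaaaaaagggggzzzzz

Reading off run lengths: i runs 4, 5, 6, 7; a runs 5, 7, 9, 11; g runs 1, 2, 3, 4; z runs 1, 2, 3, 4 — each is linear in n, where the shown terms are n = 2, 3, 4, 5.
Setting n = 6 gives 8, 13, 5, 5 characters in each block.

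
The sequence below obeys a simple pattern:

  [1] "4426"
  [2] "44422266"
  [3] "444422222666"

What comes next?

4444422222226666

The n-th term is n+1 4's then 2n-1 2's then n 6's (n = 1, 2, …).
Setting n = 4 gives 5, 7, 4 characters in each block.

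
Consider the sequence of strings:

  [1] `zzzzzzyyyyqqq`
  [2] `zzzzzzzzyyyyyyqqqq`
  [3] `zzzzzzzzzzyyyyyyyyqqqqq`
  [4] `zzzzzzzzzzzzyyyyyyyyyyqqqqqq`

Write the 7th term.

Term n consists of 2n z's, followed by 2n-2 y's, followed by n q's, where the shown terms are n = 3, 4, 5, 6.
Setting n = 9 gives 18, 16, 9 characters in each block.

zzzzzzzzzzzzzzzzzzyyyyyyyyyyyyyyyyqqqqqqqqq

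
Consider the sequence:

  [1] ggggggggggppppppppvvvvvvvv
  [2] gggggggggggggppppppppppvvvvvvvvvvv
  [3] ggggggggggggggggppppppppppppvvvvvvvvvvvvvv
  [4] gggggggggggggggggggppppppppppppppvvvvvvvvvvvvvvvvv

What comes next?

Reading off run lengths: g runs 10, 13, 16, 19; p runs 8, 10, 12, 14; v runs 8, 11, 14, 17 — each is linear in n, where the shown terms are n = 3, 4, 5, 6.
For the next term, n = 7, so the run lengths are 22, 16, 20.

ggggggggggggggggggggggppppppppppppppppvvvvvvvvvvvvvvvvvvvv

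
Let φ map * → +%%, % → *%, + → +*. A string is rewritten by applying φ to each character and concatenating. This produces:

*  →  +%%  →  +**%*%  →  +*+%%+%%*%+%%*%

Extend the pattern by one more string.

+*+%%+**%*%+**%*%+%%*%+**%*%+%%*%

φ(+*+%%+%%*%+%%*%) expands symbol-by-symbol to +* +%% +* *% *% +* *% *% +%% *% +* *% *% +%% *%; joining the 15 pieces gives the next term.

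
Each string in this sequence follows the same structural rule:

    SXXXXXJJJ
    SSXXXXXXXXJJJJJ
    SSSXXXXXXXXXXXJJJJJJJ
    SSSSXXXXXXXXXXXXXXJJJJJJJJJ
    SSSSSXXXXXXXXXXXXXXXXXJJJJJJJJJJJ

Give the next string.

Term n consists of n-1 S's, followed by 3n-1 X's, followed by 2n-1 J's, where the shown terms are n = 2, 3, 4, 5, 6.
Setting n = 7 gives 6, 20, 13 characters in each block.

SSSSSSXXXXXXXXXXXXXXXXXXXXJJJJJJJJJJJJJ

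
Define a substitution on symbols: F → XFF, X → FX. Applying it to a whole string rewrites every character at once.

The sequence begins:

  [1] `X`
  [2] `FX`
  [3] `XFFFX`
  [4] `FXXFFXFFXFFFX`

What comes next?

XFFFXFXXFFXFFFXXFFXFFFXXFFXFFXFFFX

Replace each of the 13 characters of FXXFFXFFXFFFX in place — XFF FX FX XFF XFF FX XFF XFF FX XFF XFF XFF FX — and concatenate.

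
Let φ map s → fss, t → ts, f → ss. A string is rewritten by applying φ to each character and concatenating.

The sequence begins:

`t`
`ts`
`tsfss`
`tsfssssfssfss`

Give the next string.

tsfssssfssfssfssfssssfssfssssfssfss

Replace each of the 13 characters of tsfssssfssfss in place — ts fss ss fss fss fss fss ss fss fss ss fss fss — and concatenate.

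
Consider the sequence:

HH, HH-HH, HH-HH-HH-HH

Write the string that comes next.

Each string is two copies of the previous one joined by '-'.
Doubling HH-HH-HH-HH with '-' between the halves:

HH-HH-HH-HH-HH-HH-HH-HH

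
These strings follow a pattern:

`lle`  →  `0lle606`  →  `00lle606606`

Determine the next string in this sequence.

Every step adds 0 to the front and 606 to the end of the previous string.
Applying this once more to 00lle606606:

000lle606606606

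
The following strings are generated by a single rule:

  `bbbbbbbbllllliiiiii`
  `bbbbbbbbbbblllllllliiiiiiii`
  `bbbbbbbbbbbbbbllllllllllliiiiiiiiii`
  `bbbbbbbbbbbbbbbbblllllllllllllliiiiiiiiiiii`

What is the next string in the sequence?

Term n consists of 3n+2 b's, followed by 3n-1 l's, followed by 2n+2 i's, where the shown terms are n = 2, 3, 4, 5.
Setting n = 6 gives 20, 17, 14 characters in each block.

bbbbbbbbbbbbbbbbbbbbllllllllllllllllliiiiiiiiiiiiii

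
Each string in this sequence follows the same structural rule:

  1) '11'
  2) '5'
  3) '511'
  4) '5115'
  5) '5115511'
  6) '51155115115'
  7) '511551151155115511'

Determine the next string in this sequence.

Each term (from the third on) is the previous term followed by the one before it: term 3 = 5·11 = 511.
So term 8 is 511551151155115511·51155115115.

51155115115511551151155115115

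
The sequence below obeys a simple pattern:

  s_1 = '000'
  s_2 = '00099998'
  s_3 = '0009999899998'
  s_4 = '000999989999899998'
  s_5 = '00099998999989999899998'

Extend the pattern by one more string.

Each term is the previous one with 99998 appended.
Applying this once more to 00099998999989999899998:

0009999899998999989999899998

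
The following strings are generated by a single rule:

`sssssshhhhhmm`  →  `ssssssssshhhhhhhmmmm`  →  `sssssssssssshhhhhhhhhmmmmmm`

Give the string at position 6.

ssssssssssssssssssssshhhhhhhhhhhhhhhmmmmmmmmmmmm

The n-th term is 3n s's then 2n+1 h's then 2n-2 m's, where the shown terms are n = 2, 3, 4.
Setting n = 7 gives 21, 15, 12 characters in each block.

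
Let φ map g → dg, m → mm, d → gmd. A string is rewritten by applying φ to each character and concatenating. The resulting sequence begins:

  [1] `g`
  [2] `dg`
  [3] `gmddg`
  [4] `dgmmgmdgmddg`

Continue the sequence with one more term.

gmddgmmmmdgmmgmddgmmgmdgmddg

Rewriting each symbol of dgmmgmdgmddg: d→gmd, g→dg, m→mm, m→mm, g→dg, m→mm, d→gmd, g→dg, m→mm, d→gmd, d→gmd, g→dg, which concatenates to gmd dg mm mm dg mm gmd dg mm gmd gmd dg.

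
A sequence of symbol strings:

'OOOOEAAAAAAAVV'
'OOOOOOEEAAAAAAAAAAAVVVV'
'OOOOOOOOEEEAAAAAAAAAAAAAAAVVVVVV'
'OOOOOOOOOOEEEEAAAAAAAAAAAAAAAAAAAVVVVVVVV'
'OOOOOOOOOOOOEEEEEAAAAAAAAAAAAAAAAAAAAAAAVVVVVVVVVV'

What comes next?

Each string has the form O^{2n+2} E^{n} A^{4n+3} V^{2n} (n = 1, 2, …).
For the next term, n = 6, so the run lengths are 14, 6, 27, 12.

OOOOOOOOOOOOOOEEEEEEAAAAAAAAAAAAAAAAAAAAAAAAAAAVVVVVVVVVVVV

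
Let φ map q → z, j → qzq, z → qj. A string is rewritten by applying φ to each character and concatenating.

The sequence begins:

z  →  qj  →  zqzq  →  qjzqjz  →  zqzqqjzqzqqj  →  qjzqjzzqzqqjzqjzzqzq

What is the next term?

zqzqqjzqzqqjqjzqjzzqzqqjzqzqqjqjzqjz

φ(qjzqjzzqzqqjzqjzzqzq) expands symbol-by-symbol to z qzq qj z qzq qj qj z qj z z qzq qj z qzq qj qj z qj z; joining the 20 pieces gives the next term.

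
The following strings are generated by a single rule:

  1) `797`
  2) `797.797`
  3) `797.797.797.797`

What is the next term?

Every step duplicates the string with '.' between the halves.
One more doubling of 797.797.797.797 gives the answer.

797.797.797.797.797.797.797.797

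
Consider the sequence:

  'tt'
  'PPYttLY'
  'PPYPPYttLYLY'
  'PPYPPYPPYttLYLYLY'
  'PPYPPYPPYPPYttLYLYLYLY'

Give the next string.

Each term wraps the previous one in PPY on the left and LY on the right.
One more step from PPYPPYPPYPPYttLYLYLYLY gives the answer.

PPYPPYPPYPPYPPYttLYLYLYLYLY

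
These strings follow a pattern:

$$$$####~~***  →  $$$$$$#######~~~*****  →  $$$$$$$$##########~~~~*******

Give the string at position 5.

Term n consists of 2n $'s, followed by 3n-2 #'s, followed by n ~'s, followed by 2n-1 *'s, where the shown terms are n = 2, 3, 4.
Setting n = 6 gives 12, 16, 6, 11 characters in each block.

$$$$$$$$$$$$################~~~~~~***********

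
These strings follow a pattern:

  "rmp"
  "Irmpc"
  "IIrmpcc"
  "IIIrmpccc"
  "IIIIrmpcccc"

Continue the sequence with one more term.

Every step adds I to the front and c to the end of the previous string.
So the next term is I·IIIIrmpcccc·c.

IIIIIrmpccccc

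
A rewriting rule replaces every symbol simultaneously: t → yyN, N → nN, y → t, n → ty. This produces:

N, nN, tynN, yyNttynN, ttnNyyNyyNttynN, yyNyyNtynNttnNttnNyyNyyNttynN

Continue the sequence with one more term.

φ(yyNyyNtynNttnNttnNyyNyyNttynN) expands symbol-by-symbol to t t nN t t nN yyN t ty nN yyN yyN ty nN yyN yyN ty nN t t nN t t nN yyN yyN t ty nN; joining the 29 pieces gives the next term.

ttnNttnNyyNttynNyyNyyNtynNyyNyyNtynNttnNttnNyyNyyNttynN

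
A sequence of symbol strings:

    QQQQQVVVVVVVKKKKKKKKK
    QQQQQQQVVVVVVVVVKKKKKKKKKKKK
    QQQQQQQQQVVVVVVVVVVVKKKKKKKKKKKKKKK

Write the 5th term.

Reading off run lengths: Q runs 5, 7, 9; V runs 7, 9, 11; K runs 9, 12, 15 — each is linear in n, where the shown terms are n = 3, 4, 5.
At n = 7 the blocks have lengths 13, 15, 21.

QQQQQQQQQQQQQVVVVVVVVVVVVVVVKKKKKKKKKKKKKKKKKKKKK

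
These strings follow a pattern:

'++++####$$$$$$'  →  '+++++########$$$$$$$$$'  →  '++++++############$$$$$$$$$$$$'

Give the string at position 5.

++++++++####################$$$$$$$$$$$$$$$$$$

Term n consists of n+3 +'s, followed by 4n #'s, followed by 3n+3 $'s (n = 1, 2, …).
At n = 5 the blocks have lengths 8, 20, 18.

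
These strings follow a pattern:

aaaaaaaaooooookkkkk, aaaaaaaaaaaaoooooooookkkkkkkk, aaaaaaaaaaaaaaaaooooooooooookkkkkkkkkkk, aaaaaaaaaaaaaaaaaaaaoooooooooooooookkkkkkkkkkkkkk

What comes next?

aaaaaaaaaaaaaaaaaaaaaaaaooooooooooooooooookkkkkkkkkkkkkkkkk

Each string has the form a^{4n} o^{3n} k^{3n-1}, where the shown terms are n = 2, 3, 4, 5.
For the next term, n = 6, so the run lengths are 24, 18, 17.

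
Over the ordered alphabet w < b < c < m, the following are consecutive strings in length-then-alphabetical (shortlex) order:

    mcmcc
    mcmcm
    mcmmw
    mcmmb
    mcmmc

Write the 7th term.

Continuing the enumeration 2 steps past mcmmc: mcmmc → mcmmm → (answer).

mmwww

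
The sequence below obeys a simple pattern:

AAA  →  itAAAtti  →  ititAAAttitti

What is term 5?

ititititAAAttittittitti

Each term wraps the previous one in it on the left and tti on the right.
From ititAAAttitti, 2 further steps: ititAAAttitti → itititAAAttittitti → (answer).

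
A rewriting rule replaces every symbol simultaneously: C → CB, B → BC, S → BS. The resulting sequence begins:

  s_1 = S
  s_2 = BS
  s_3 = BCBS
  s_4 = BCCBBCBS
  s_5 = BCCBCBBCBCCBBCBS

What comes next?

Rewriting the 16 symbols of BCCBCBBCBCCBBCBS one by one yields BC CB CB BC CB BC BC CB BC CB CB BC BC CB BC BS; concatenated:

BCCBCBBCCBBCBCCBBCCBCBBCBCCBBCBS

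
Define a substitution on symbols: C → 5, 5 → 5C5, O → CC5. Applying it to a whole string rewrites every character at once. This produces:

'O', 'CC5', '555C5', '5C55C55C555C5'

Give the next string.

5C555C55C555C55C555C55C55C555C5

Applying the rule to each of the 13 symbols of 5C55C55C555C5 gives the pieces 5C5 5 5C5 5C5 5 5C5 5C5 5 5C5 5C5 5C5 5 5C5, which concatenate to the answer.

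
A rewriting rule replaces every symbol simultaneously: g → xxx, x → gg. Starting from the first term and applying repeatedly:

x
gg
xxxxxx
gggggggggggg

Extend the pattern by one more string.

xxxxxxxxxxxxxxxxxxxxxxxxxxxxxxxxxxxx

Rewriting each symbol of gggggggggggg: g→xxx, g→xxx, g→xxx, g→xxx, g→xxx, g→xxx, g→xxx, g→xxx, g→xxx, g→xxx, g→xxx, g→xxx, which concatenates to xxx xxx xxx xxx xxx xxx xxx xxx xxx xxx xxx xxx.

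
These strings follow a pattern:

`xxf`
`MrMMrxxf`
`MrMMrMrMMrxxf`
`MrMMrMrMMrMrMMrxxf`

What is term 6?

The strings grow by a fixed prefix MrMMr each time.
From MrMMrMrMMrMrMMrxxf, 2 further steps: MrMMrMrMMrMrMMrxxf → MrMMrMrMMrMrMMrMrMMrxxf → (answer).

MrMMrMrMMrMrMMrMrMMrMrMMrxxf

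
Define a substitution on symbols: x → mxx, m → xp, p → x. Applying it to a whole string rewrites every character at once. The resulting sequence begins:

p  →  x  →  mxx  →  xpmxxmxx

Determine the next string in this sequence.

Expanding xpmxxmxx: x→mxx, p→x, m→xp, x→mxx, x→mxx, m→xp, x→mxx, x→mxx. Concatenated: mxx x xp mxx mxx xp mxx mxx.

mxxxxpmxxmxxxpmxxmxx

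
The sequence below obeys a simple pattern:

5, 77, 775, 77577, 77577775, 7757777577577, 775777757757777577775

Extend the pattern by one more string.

Each term (from the third on) is the previous term followed by the one before it: term 3 = 77·5 = 775.
Continuing: 775777757757777577775 · 7757777577577 gives term 8.

7757777577577775777757757777577577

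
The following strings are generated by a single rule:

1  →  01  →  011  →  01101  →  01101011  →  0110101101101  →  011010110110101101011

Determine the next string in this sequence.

0110101101101011010110110101101101

From term 3 onward, concatenate the last term with the second-to-last: 01·1 = 011, 011·01 = 01101, …
So term 8 is 011010110110101101011·0110101101101.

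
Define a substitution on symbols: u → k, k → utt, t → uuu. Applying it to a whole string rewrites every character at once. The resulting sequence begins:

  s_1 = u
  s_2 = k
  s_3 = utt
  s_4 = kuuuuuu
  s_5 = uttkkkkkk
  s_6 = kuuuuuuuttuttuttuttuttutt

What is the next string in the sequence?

uttkkkkkkkuuuuuukuuuuuukuuuuuukuuuuuukuuuuuukuuuuuu

Applying the rule to each of the 25 symbols of kuuuuuuuttuttuttuttuttutt gives the pieces utt k k k k k k k uuu uuu k uuu uuu k uuu uuu k uuu uuu k uuu uuu k uuu uuu, which concatenate to the answer.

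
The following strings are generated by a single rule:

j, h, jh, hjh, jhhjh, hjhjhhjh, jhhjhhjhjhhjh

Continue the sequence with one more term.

From term 3 onward, concatenate the second-to-last term with the last: j·h = jh, h·jh = hjh, …
Continuing: hjhjhhjh · jhhjhhjhjhhjh gives term 8.

hjhjhhjhjhhjhhjhjhhjh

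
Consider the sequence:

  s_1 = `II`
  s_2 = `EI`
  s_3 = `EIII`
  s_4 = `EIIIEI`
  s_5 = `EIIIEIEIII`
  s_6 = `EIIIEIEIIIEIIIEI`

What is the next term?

From term 3 onward, concatenate the last term with the second-to-last: EI·II = EIII, EIII·EI = EIIIEI, …
The next term joins EIIIEIEIIIEIIIEI and EIIIEIEIII.

EIIIEIEIIIEIIIEIEIIIEIEIII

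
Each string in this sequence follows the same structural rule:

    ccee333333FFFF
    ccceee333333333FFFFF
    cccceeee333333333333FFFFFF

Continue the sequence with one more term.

ccccceeeee333333333333333FFFFFFF

Each string has the form c^{n} e^{n} 3^{3n} F^{n+2}, where the shown terms are n = 2, 3, 4.
At n = 5 the blocks have lengths 5, 5, 15, 7.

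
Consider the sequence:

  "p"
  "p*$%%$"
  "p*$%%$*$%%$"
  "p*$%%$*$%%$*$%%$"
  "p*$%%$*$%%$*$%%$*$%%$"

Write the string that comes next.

Each term is the previous one with *$%%$ appended.
So the next term is p*$%%$*$%%$*$%%$*$%%$·*$%%$.

p*$%%$*$%%$*$%%$*$%%$*$%%$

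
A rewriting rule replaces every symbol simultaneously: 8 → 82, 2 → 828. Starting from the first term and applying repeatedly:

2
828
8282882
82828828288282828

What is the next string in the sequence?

Applying the rule to each of the 17 symbols of 82828828288282828 gives the pieces 82 828 82 828 82 82 828 82 828 82 82 828 82 828 82 828 82, which concatenate to the answer.

82828828288282828828288282828828288282882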